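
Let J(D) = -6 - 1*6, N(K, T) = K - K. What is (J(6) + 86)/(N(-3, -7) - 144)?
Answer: -37/72 ≈ -0.51389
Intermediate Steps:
N(K, T) = 0
J(D) = -12 (J(D) = -6 - 6 = -12)
(J(6) + 86)/(N(-3, -7) - 144) = (-12 + 86)/(0 - 144) = 74/(-144) = 74*(-1/144) = -37/72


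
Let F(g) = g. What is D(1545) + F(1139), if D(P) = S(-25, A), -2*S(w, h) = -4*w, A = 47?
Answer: 1089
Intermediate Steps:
S(w, h) = 2*w (S(w, h) = -(-2)*w = 2*w)
D(P) = -50 (D(P) = 2*(-25) = -50)
D(1545) + F(1139) = -50 + 1139 = 1089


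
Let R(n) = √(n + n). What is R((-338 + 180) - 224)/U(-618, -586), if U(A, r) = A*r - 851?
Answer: 2*I*√191/361297 ≈ 7.6504e-5*I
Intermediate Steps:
R(n) = √2*√n (R(n) = √(2*n) = √2*√n)
U(A, r) = -851 + A*r
R((-338 + 180) - 224)/U(-618, -586) = (√2*√((-338 + 180) - 224))/(-851 - 618*(-586)) = (√2*√(-158 - 224))/(-851 + 362148) = (√2*√(-382))/361297 = (√2*(I*√382))*(1/361297) = (2*I*√191)*(1/361297) = 2*I*√191/361297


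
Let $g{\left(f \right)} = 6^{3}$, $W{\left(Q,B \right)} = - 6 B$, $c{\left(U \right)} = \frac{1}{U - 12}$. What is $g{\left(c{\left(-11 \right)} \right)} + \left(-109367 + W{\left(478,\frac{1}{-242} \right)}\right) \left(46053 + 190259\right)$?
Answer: $- \frac{3127212139912}{121} \approx -2.5845 \cdot 10^{10}$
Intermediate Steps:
$c{\left(U \right)} = \frac{1}{-12 + U}$
$g{\left(f \right)} = 216$
$g{\left(c{\left(-11 \right)} \right)} + \left(-109367 + W{\left(478,\frac{1}{-242} \right)}\right) \left(46053 + 190259\right) = 216 + \left(-109367 - \frac{6}{-242}\right) \left(46053 + 190259\right) = 216 + \left(-109367 - - \frac{3}{121}\right) 236312 = 216 + \left(-109367 + \frac{3}{121}\right) 236312 = 216 - \frac{3127212166048}{121} = - \frac{3127212139912}{121}$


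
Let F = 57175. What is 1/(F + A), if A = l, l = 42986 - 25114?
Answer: 1/75047 ≈ 1.3325e-5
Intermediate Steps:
l = 17872
A = 17872
1/(F + A) = 1/(57175 + 17872) = 1/75047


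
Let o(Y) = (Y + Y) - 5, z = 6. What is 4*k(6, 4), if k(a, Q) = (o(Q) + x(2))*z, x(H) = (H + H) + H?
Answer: 216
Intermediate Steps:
x(H) = 3*H (x(H) = 2*H + H = 3*H)
o(Y) = -5 + 2*Y (o(Y) = 2*Y - 5 = -5 + 2*Y)
k(a, Q) = 6 + 12*Q (k(a, Q) = ((-5 + 2*Q) + 3*2)*6 = ((-5 + 2*Q) + 6)*6 = (1 + 2*Q)*6 = 6 + 12*Q)
4*k(6, 4) = 4*(6 + 12*4) = 4*(6 + 48) = 4*54 = 216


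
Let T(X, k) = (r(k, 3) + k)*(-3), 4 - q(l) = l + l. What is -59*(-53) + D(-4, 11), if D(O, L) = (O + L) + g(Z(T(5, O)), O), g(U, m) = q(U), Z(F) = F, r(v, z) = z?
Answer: 3132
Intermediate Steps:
q(l) = 4 - 2*l (q(l) = 4 - (l + l) = 4 - 2*l)
T(X, k) = -9 - 3*k (T(X, k) = (3 + k)*(-3) = -9 - 3*k)
g(U, m) = 4 - 2*U
D(O, L) = 22 + L + 7*O (D(O, L) = (O + L) + (4 - 2*(-9 - 3*O)) = (L + O) + (4 + (18 + 6*O)) = (L + O) + (22 + 6*O) = 22 + L + 7*O)
-59*(-53) + D(-4, 11) = -59*(-53) + (22 + 11 + 7*(-4)) = 3127 + (22 + 11 - 28) = 3127 + 5 = 3132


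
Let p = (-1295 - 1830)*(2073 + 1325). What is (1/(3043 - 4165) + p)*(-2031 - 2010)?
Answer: 16048477913847/374 ≈ 4.2910e+10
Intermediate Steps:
p = -10618750 (p = -3125*3398 = -10618750)
(1/(3043 - 4165) + p)*(-2031 - 2010) = (1/(3043 - 4165) - 10618750)*(-2031 - 2010) = (1/(-1122) - 10618750)*(-4041) = (-1/1122 - 10618750)*(-4041) = -11914237501/1122*(-4041) = 16048477913847/374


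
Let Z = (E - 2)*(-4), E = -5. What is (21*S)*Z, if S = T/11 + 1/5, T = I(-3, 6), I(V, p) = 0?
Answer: 588/5 ≈ 117.60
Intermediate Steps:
T = 0
S = 1/5 (S = 0/11 + 1/5 = 0*(1/11) + 1*(1/5) = 0 + 1/5 = 1/5 ≈ 0.20000)
Z = 28 (Z = (-5 - 2)*(-4) = -7*(-4) = 28)
(21*S)*Z = (21*(1/5))*28 = (21/5)*28 = 588/5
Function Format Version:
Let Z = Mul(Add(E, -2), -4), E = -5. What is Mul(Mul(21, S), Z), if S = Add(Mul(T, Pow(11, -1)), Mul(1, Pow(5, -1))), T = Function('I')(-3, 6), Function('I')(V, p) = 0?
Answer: Rational(588, 5) ≈ 117.60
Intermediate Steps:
T = 0
S = Rational(1, 5) (S = Add(Mul(0, Pow(11, -1)), Mul(1, Pow(5, -1))) = Add(Mul(0, Rational(1, 11)), Mul(1, Rational(1, 5))) = Add(0, Rational(1, 5)) = Rational(1, 5) ≈ 0.20000)
Z = 28 (Z = Mul(Add(-5, -2), -4) = Mul(-7, -4) = 28)
Mul(Mul(21, S), Z) = Mul(Mul(21, Rational(1, 5)), 28) = Mul(Rational(21, 5), 28) = Rational(588, 5)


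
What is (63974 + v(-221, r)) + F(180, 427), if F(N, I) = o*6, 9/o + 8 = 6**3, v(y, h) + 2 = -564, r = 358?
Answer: 6594459/104 ≈ 63408.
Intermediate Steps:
v(y, h) = -566 (v(y, h) = -2 - 564 = -566)
o = 9/208 (o = 9/(-8 + 6**3) = 9/(-8 + 216) = 9/208 ≈ 0.043269)
F(N, I) = 27/104 (F(N, I) = (9/208)*6 = 27/104)
(63974 + v(-221, r)) + F(180, 427) = (63974 - 566) + 27/104 = 63408 + 27/104 = 6594459/104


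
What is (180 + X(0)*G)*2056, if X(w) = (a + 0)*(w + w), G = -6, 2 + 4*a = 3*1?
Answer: 370080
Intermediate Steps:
a = ¼ (a = -½ + (3*1)/4 = -½ + (¼)*3 = -½ + ¾ = ¼ ≈ 0.25000)
X(w) = w/2 (X(w) = (¼ + 0)*(w + w) = (2*w)/4 = w/2)
(180 + X(0)*G)*2056 = (180 + ((½)*0)*(-6))*2056 = (180 + 0*(-6))*2056 = (180 + 0)*2056 = 180*2056 = 370080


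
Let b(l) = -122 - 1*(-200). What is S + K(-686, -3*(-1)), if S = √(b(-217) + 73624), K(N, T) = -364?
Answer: -364 + √73702 ≈ -92.519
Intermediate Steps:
b(l) = 78 (b(l) = -122 + 200 = 78)
S = √73702 (S = √(78 + 73624) = √73702 ≈ 271.48)
S + K(-686, -3*(-1)) = √73702 - 364 = -364 + √73702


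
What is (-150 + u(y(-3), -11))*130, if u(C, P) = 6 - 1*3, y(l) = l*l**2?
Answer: -19110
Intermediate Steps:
y(l) = l**3
u(C, P) = 3 (u(C, P) = 6 - 3 = 3)
(-150 + u(y(-3), -11))*130 = (-150 + 3)*130 = -147*130 = -19110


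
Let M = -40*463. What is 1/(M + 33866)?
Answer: 1/15346 ≈ 6.5164e-5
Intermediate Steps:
M = -18520 (M = -1*18520 = -18520)
1/(M + 33866) = 1/(-18520 + 33866) = 1/15346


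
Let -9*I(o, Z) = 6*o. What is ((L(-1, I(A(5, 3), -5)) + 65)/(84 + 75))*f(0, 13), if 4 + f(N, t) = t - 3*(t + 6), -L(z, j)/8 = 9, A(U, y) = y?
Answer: 112/53 ≈ 2.1132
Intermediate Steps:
I(o, Z) = -2*o/3
L(z, j) = -72 (L(z, j) = -8*9 = -72)
f(N, t) = -22 - 2*t (f(N, t) = -4 + (t - 3*(t + 6)) = -4 + (t - 3*(6 + t)) = -4 + (t + (-18 - 3*t)) = -4 + (-18 - 2*t) = -22 - 2*t)
((L(-1, I(A(5, 3), -5)) + 65)/(84 + 75))*f(0, 13) = ((-72 + 65)/(84 + 75))*(-22 - 2*13) = (-7/159)*(-22 - 26) = -7*1/159*(-48) = -7/159*(-48) = 112/53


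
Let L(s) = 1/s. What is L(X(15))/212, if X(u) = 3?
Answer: 1/636 ≈ 0.0015723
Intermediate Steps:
L(X(15))/212 = 1/(3*212) = (⅓)*(1/212) = 1/636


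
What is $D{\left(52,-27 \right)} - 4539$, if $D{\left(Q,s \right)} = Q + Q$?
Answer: $-4435$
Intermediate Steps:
$D{\left(Q,s \right)} = 2 Q$
$D{\left(52,-27 \right)} - 4539 = 2 \cdot 52 - 4539 = 104 - 4539 = -4435$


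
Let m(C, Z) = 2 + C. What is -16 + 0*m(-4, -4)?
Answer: -16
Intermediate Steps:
-16 + 0*m(-4, -4) = -16 + 0*(2 - 4) = -16 + 0*(-2) = -16 + 0 = -16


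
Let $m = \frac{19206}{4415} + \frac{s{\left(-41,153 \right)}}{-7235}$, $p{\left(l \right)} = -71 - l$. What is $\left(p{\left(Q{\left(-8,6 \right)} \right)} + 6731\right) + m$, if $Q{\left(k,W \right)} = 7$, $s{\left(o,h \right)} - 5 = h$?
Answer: $\frac{42530375333}{6388505} \approx 6657.3$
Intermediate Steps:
$s{\left(o,h \right)} = 5 + h$
$m = \frac{27651568}{6388505}$ ($m = \frac{19206}{4415} + \frac{5 + 153}{-7235} = 19206 \cdot \frac{1}{4415} + 158 \left(- \frac{1}{7235}\right) = \frac{19206}{4415} - \frac{158}{7235} = \frac{27651568}{6388505} \approx 4.3283$)
$\left(p{\left(Q{\left(-8,6 \right)} \right)} + 6731\right) + m = \left(\left(-71 - 7\right) + 6731\right) + \frac{27651568}{6388505} = \left(-78 + 6731\right) + \frac{27651568}{6388505} = 6653 + \frac{27651568}{6388505} = \frac{42530375333}{6388505}$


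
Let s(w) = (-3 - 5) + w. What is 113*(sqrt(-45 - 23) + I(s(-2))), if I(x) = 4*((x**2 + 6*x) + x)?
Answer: 13560 + 226*I*sqrt(17) ≈ 13560.0 + 931.82*I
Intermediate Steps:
s(w) = -8 + w
I(x) = 4*x**2 + 28*x (I(x) = 4*(x**2 + 7*x) = 4*x**2 + 28*x)
113*(sqrt(-45 - 23) + I(s(-2))) = 113*(sqrt(-45 - 23) + 4*(-8 - 2)*(7 + (-8 - 2))) = 113*(sqrt(-68) + 4*(-10)*(7 - 10)) = 113*(2*I*sqrt(17) + 4*(-10)*(-3)) = 113*(2*I*sqrt(17) + 120) = 113*(120 + 2*I*sqrt(17)) = 13560 + 226*I*sqrt(17)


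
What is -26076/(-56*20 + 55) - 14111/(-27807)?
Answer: 246707849/9871485 ≈ 24.992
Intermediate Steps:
-26076/(-56*20 + 55) - 14111/(-27807) = -26076/(-1120 + 55) - 14111*(-1/27807) = -26076/(-1065) + 14111/27807 = -26076*(-1/1065) + 14111/27807 = 8692/355 + 14111/27807 = 246707849/9871485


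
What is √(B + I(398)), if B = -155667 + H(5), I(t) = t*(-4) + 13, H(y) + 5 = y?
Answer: I*√157246 ≈ 396.54*I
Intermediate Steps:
H(y) = -5 + y
I(t) = 13 - 4*t (I(t) = -4*t + 13 = 13 - 4*t)
B = -155667 (B = -155667 + (-5 + 5) = -155667 + 0 = -155667)
√(B + I(398)) = √(-155667 + (13 - 4*398)) = √(-155667 + (13 - 1592)) = √(-155667 - 1579) = √(-157246) = I*√157246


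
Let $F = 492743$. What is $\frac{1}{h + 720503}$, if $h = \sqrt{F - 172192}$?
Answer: $\frac{102929}{74160607494} - \frac{\sqrt{320551}}{519124252458} \approx 1.3868 \cdot 10^{-6}$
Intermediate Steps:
$h = \sqrt{320551}$ ($h = \sqrt{492743 - 172192} = \sqrt{320551} \approx 566.17$)
$\frac{1}{h + 720503} = \frac{1}{\sqrt{320551} + 720503} = \frac{1}{720503 + \sqrt{320551}}$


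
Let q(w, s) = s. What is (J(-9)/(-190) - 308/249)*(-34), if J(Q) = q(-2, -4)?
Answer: 977908/23655 ≈ 41.340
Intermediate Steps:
J(Q) = -4
(J(-9)/(-190) - 308/249)*(-34) = (-4/(-190) - 308/249)*(-34) = (-4*(-1/190) - 308*1/249)*(-34) = (2/95 - 308/249)*(-34) = -28762/23655*(-34) = 977908/23655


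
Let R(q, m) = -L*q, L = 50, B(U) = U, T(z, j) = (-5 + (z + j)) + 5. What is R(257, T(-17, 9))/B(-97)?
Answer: 12850/97 ≈ 132.47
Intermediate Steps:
T(z, j) = j + z (T(z, j) = (-5 + (j + z)) + 5 = (-5 + j + z) + 5 = j + z)
R(q, m) = -50*q
R(257, T(-17, 9))/B(-97) = -50*257/(-97) = -12850*(-1/97) = 12850/97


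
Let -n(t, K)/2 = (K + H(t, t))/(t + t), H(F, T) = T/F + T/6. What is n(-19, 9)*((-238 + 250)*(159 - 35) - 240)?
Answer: 8528/19 ≈ 448.84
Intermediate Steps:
H(F, T) = T/6 + T/F (H(F, T) = T/F + T*(⅙) = T/F + T/6 = T/6 + T/F)
n(t, K) = -(1 + K + t/6)/t (n(t, K) = -2*(K + (t/6 + t/t))/(t + t) = -2*(K + (t/6 + 1))/(2*t) = -2*(K + (1 + t/6))*1/(2*t) = -2*(1 + K + t/6)*1/(2*t) = -(1 + K + t/6)/t)
n(-19, 9)*((-238 + 250)*(159 - 35) - 240) = ((-1 - 1*9 - ⅙*(-19))/(-19))*((-238 + 250)*(159 - 35) - 240) = (-(-1 - 9 + 19/6)/19)*(12*124 - 240) = (-1/19*(-41/6))*(1488 - 240) = (41/114)*1248 = 8528/19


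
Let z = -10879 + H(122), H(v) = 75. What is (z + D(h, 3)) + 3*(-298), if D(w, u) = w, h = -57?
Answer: -11755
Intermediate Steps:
z = -10804 (z = -10879 + 75 = -10804)
(z + D(h, 3)) + 3*(-298) = (-10804 - 57) + 3*(-298) = -10861 - 894 = -11755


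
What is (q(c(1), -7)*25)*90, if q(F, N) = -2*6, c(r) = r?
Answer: -27000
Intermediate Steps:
q(F, N) = -12
(q(c(1), -7)*25)*90 = -12*25*90 = -300*90 = -27000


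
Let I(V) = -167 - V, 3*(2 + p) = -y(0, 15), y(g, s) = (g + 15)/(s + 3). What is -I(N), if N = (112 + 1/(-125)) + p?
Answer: 622607/2250 ≈ 276.71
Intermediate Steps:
y(g, s) = (15 + g)/(3 + s)
p = -41/18 (p = -2 + (-(15 + 0)/(3 + 15))/3 = -2 + (-15/18)/3 = -2 + (-1*5/6)/3 = -2 + (1/3)*(-5/6) = -2 - 5/18 = -41/18 ≈ -2.2778)
N = 246857/2250 (N = (112 + 1/(-125)) - 41/18 = (112 - 1/125) - 41/18 = 13999/125 - 41/18 = 246857/2250 ≈ 109.71)
-I(N) = -(-167 - 1*246857/2250) = -(-167 - 246857/2250) = -1*(-622607/2250) = 622607/2250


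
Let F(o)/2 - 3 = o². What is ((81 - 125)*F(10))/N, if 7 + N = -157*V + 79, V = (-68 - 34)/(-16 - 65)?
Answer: 122364/1697 ≈ 72.106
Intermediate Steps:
V = 34/27 (V = -102/(-81) = -102*(-1/81) = 34/27 ≈ 1.2593)
F(o) = 6 + 2*o²
N = -3394/27 (N = -7 + (-157*34/27 + 79) = -7 + (-5338/27 + 79) = -7 - 3205/27 = -3394/27 ≈ -125.70)
((81 - 125)*F(10))/N = ((81 - 125)*(6 + 2*10²))/(-3394/27) = -44*(6 + 2*100)*(-27/3394) = -44*(6 + 200)*(-27/3394) = -44*206*(-27/3394) = -9064*(-27/3394) = 122364/1697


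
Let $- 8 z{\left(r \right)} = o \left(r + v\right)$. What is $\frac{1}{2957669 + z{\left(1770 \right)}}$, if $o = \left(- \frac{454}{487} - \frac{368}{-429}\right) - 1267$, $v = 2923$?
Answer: $\frac{128568}{475825865743} \approx 2.702 \cdot 10^{-7}$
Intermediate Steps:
$o = - \frac{264720991}{208923}$ ($o = \left(\left(-454\right) \frac{1}{487} - - \frac{368}{429}\right) - 1267 = \left(- \frac{454}{487} + \frac{368}{429}\right) - 1267 = - \frac{15550}{208923} - 1267 = - \frac{264720991}{208923} \approx -1267.1$)
$z{\left(r \right)} = \frac{773779456693}{1671384} + \frac{264720991 r}{1671384}$ ($z{\left(r \right)} = - \frac{\left(- \frac{264720991}{208923}\right) \left(r + 2923\right)}{8} = - \frac{\left(- \frac{264720991}{208923}\right) \left(2923 + r\right)}{8} = - \frac{- \frac{773779456693}{208923} - \frac{264720991 r}{208923}}{8} = \frac{773779456693}{1671384} + \frac{264720991 r}{1671384}$)
$\frac{1}{2957669 + z{\left(1770 \right)}} = \frac{1}{2957669 + \left(\frac{773779456693}{1671384} + \frac{264720991}{1671384} \cdot 1770\right)} = \frac{1}{2957669 + \left(\frac{773779456693}{1671384} + \frac{78092692345}{278564}\right)} = \frac{1}{2957669 + \frac{95564277751}{128568}} = \frac{1}{\frac{475825865743}{128568}} = \frac{128568}{475825865743}$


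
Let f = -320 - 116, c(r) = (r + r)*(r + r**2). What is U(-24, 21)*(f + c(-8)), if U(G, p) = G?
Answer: 31968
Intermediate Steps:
c(r) = 2*r*(r + r**2) (c(r) = (2*r)*(r + r**2) = 2*r*(r + r**2))
f = -436
U(-24, 21)*(f + c(-8)) = -24*(-436 + 2*(-8)**2*(1 - 8)) = -24*(-436 + 2*64*(-7)) = -24*(-436 - 896) = -24*(-1332) = 31968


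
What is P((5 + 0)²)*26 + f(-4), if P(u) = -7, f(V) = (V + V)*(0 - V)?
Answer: -214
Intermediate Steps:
f(V) = -2*V² (f(V) = (2*V)*(-V) = -2*V²)
P((5 + 0)²)*26 + f(-4) = -7*26 - 2*(-4)² = -182 - 2*16 = -182 - 32 = -214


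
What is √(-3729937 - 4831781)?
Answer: 33*I*√7862 ≈ 2926.0*I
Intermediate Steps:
√(-3729937 - 4831781) = √(-8561718) = 33*I*√7862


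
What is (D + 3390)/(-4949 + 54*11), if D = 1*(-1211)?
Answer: -2179/4355 ≈ -0.50034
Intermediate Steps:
D = -1211
(D + 3390)/(-4949 + 54*11) = (-1211 + 3390)/(-4949 + 54*11) = 2179/(-4949 + 594) = 2179/(-4355) = 2179*(-1/4355) = -2179/4355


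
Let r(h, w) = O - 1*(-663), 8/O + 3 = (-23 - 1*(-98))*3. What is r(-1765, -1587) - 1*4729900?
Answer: -524945303/111 ≈ -4.7292e+6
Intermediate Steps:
O = 4/111 (O = 8/(-3 + (-23 - 1*(-98))*3) = 8/(-3 + (-23 + 98)*3) = 8/(-3 + 75*3) = 8/(-3 + 225) = 8/222 = 8*(1/222) = 4/111 ≈ 0.036036)
r(h, w) = 73597/111 (r(h, w) = 4/111 - 1*(-663) = 4/111 + 663 = 73597/111)
r(-1765, -1587) - 1*4729900 = 73597/111 - 1*4729900 = 73597/111 - 4729900 = -524945303/111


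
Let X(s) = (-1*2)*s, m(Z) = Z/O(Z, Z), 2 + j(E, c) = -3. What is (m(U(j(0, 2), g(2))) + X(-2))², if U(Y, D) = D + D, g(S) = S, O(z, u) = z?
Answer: 25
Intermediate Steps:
j(E, c) = -5 (j(E, c) = -2 - 3 = -5)
U(Y, D) = 2*D
m(Z) = 1 (m(Z) = Z/Z = 1)
X(s) = -2*s
(m(U(j(0, 2), g(2))) + X(-2))² = (1 - 2*(-2))² = (1 + 4)² = 5² = 25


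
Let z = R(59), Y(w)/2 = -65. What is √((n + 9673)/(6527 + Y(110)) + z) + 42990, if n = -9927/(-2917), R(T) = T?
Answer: 42990 + √21070348104218991/18660049 ≈ 42998.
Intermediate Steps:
Y(w) = -130 (Y(w) = 2*(-65) = -130)
z = 59
n = 9927/2917 (n = -9927*(-1/2917) = 9927/2917 ≈ 3.4032)
√((n + 9673)/(6527 + Y(110)) + z) + 42990 = √((9927/2917 + 9673)/(6527 - 130) + 59) + 42990 = √((28226068/2917)/6397 + 59) + 42990 = √((28226068/2917)*(1/6397) + 59) + 42990 = √(28226068/18660049 + 59) + 42990 = √(1129168959/18660049) + 42990 = √21070348104218991/18660049 + 42990 = 42990 + √21070348104218991/18660049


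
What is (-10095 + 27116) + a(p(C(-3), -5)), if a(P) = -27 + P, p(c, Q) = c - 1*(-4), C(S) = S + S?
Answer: 16992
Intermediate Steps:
C(S) = 2*S
p(c, Q) = 4 + c (p(c, Q) = c + 4 = 4 + c)
(-10095 + 27116) + a(p(C(-3), -5)) = (-10095 + 27116) + (-27 + (4 + 2*(-3))) = 17021 + (-27 + (4 - 6)) = 17021 + (-27 - 2) = 17021 - 29 = 16992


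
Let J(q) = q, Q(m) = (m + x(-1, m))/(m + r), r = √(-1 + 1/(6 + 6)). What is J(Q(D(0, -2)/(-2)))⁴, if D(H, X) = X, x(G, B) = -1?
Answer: 0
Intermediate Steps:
r = I*√33/6 (r = √(-1 + 1/12) = √(-11/12) = I*√33/6 ≈ 0.95743*I)
Q(m) = (-1 + m)/(m + I*√33/6) (Q(m) = (m - 1)/(m + I*√33/6) = (-1 + m)/(m + I*√33/6))
J(Q(D(0, -2)/(-2)))⁴ = (6*(-1 - 2/(-2))/(6*(-2/(-2)) + I*√33))⁴ = (6*(-1 - 2*(-½))/(6*(-2*(-½)) + I*√33))⁴ = (6*(-1 + 1)/(6*1 + I*√33))⁴ = (6*0/(6 + I*√33))⁴ = 0⁴ = 0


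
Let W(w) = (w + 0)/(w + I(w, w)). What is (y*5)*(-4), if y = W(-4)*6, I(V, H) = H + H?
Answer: -40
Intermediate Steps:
I(V, H) = 2*H
W(w) = ⅓ (W(w) = (w + 0)/(w + 2*w) = w/((3*w)) = w*(1/(3*w)) = ⅓)
y = 2 (y = (⅓)*6 = 2)
(y*5)*(-4) = (2*5)*(-4) = 10*(-4) = -40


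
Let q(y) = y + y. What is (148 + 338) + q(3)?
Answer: 492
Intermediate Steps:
q(y) = 2*y
(148 + 338) + q(3) = (148 + 338) + 2*3 = 486 + 6 = 492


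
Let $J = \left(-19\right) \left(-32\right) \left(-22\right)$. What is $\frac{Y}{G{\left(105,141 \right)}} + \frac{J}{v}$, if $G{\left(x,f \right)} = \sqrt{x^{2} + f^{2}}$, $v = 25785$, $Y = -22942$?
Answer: $- \frac{13376}{25785} - \frac{11471 \sqrt{3434}}{5151} \approx -131.02$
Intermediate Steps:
$J = -13376$ ($J = 608 \left(-22\right) = -13376$)
$G{\left(x,f \right)} = \sqrt{f^{2} + x^{2}}$
$\frac{Y}{G{\left(105,141 \right)}} + \frac{J}{v} = - \frac{22942}{\sqrt{141^{2} + 105^{2}}} - \frac{13376}{25785} = - \frac{22942}{\sqrt{19881 + 11025}} - \frac{13376}{25785} = - \frac{22942}{\sqrt{30906}} - \frac{13376}{25785} = - \frac{22942}{3 \sqrt{3434}} - \frac{13376}{25785} = - 22942 \frac{\sqrt{3434}}{10302} - \frac{13376}{25785} = - \frac{11471 \sqrt{3434}}{5151} - \frac{13376}{25785} = - \frac{13376}{25785} - \frac{11471 \sqrt{3434}}{5151}$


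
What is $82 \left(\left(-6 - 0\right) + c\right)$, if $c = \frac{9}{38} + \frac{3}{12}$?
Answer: $- \frac{17179}{38} \approx -452.08$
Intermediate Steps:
$c = \frac{37}{76}$ ($c = 9 \cdot \frac{1}{38} + 3 \cdot \frac{1}{12} = \frac{9}{38} + \frac{1}{4} = \frac{37}{76} \approx 0.48684$)
$82 \left(\left(-6 - 0\right) + c\right) = 82 \left(\left(-6 - 0\right) + \frac{37}{76}\right) = 82 \left(\left(-6 + 0\right) + \frac{37}{76}\right) = 82 \left(-6 + \frac{37}{76}\right) = 82 \left(- \frac{419}{76}\right) = - \frac{17179}{38}$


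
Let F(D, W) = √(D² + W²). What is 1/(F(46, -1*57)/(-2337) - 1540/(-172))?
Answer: 18083254959/161906229028 + 4321113*√5365/809531145140 ≈ 0.11208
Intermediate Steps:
1/(F(46, -1*57)/(-2337) - 1540/(-172)) = 1/(√(46² + (-1*57)²)/(-2337) - 1540/(-172)) = 1/(√(2116 + (-57)²)*(-1/2337) - 1540*(-1/172)) = 1/(√(2116 + 3249)*(-1/2337) + 385/43) = 1/(√5365*(-1/2337) + 385/43) = 1/(-√5365/2337 + 385/43) = 1/(385/43 - √5365/2337)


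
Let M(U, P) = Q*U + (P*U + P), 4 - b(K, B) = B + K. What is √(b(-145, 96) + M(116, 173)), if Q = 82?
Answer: √29806 ≈ 172.64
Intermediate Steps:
b(K, B) = 4 - B - K (b(K, B) = 4 - (B + K) = 4 + (-B - K) = 4 - B - K)
M(U, P) = P + 82*U + P*U (M(U, P) = 82*U + (P*U + P) = 82*U + (P + P*U) = P + 82*U + P*U)
√(b(-145, 96) + M(116, 173)) = √((4 - 1*96 - 1*(-145)) + (173 + 82*116 + 173*116)) = √((4 - 96 + 145) + (173 + 9512 + 20068)) = √(53 + 29753) = √29806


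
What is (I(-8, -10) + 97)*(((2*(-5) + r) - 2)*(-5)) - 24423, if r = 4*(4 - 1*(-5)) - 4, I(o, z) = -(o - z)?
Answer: -33923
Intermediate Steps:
I(o, z) = z - o
r = 32 (r = 4*(4 + 5) - 4 = 4*9 - 4 = 36 - 4 = 32)
(I(-8, -10) + 97)*(((2*(-5) + r) - 2)*(-5)) - 24423 = ((-10 - 1*(-8)) + 97)*(((2*(-5) + 32) - 2)*(-5)) - 24423 = ((-10 + 8) + 97)*(((-10 + 32) - 2)*(-5)) - 24423 = (-2 + 97)*((22 - 2)*(-5)) - 24423 = 95*(20*(-5)) - 24423 = 95*(-100) - 24423 = -9500 - 24423 = -33923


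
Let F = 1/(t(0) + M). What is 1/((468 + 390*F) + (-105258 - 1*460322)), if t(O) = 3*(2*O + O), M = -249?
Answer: -83/46904426 ≈ -1.7696e-6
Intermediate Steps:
t(O) = 9*O (t(O) = 3*(3*O) = 9*O)
F = -1/249 (F = 1/(9*0 - 249) = 1/(0 - 249) = 1/(-249) = -1/249 ≈ -0.0040161)
1/((468 + 390*F) + (-105258 - 1*460322)) = 1/((468 + 390*(-1/249)) + (-105258 - 1*460322)) = 1/((468 - 130/83) + (-105258 - 460322)) = 1/(38714/83 - 565580) = 1/(-46904426/83) = -83/46904426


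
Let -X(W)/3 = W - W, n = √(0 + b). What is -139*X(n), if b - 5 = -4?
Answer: 0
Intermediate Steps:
b = 1 (b = 5 - 4 = 1)
n = 1 (n = √(0 + 1) = √1 = 1)
X(W) = 0 (X(W) = -3*(W - W) = -3*0 = 0)
-139*X(n) = -139*0 = 0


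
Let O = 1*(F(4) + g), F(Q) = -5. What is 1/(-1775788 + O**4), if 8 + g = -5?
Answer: -1/1670812 ≈ -5.9851e-7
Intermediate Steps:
g = -13 (g = -8 - 5 = -13)
O = -18 (O = 1*(-5 - 13) = 1*(-18) = -18)
1/(-1775788 + O**4) = 1/(-1775788 + (-18)**4) = 1/(-1775788 + 104976) = 1/(-1670812) = -1/1670812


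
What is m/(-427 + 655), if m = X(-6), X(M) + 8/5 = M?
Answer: -1/30 ≈ -0.033333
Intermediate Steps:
X(M) = -8/5 + M
m = -38/5 (m = -8/5 - 6 = -38/5 ≈ -7.6000)
m/(-427 + 655) = -38/5/(-427 + 655) = -38/5/228 = (1/228)*(-38/5) = -1/30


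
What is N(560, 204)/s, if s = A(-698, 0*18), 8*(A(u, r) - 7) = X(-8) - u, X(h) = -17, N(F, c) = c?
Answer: 1632/737 ≈ 2.2144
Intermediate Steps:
A(u, r) = 39/8 - u/8 (A(u, r) = 7 + (-17 - u)/8 = 7 + (-17/8 - u/8) = 39/8 - u/8)
s = 737/8 (s = 39/8 - ⅛*(-698) = 39/8 + 349/4 = 737/8 ≈ 92.125)
N(560, 204)/s = 204/(737/8) = 204*(8/737) = 1632/737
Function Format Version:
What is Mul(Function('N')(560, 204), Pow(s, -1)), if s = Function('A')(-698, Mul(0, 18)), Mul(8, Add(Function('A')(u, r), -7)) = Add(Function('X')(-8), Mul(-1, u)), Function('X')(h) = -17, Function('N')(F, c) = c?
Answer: Rational(1632, 737) ≈ 2.2144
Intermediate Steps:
Function('A')(u, r) = Add(Rational(39, 8), Mul(Rational(-1, 8), u)) (Function('A')(u, r) = Add(7, Mul(Rational(1, 8), Add(-17, Mul(-1, u)))) = Add(7, Add(Rational(-17, 8), Mul(Rational(-1, 8), u))) = Add(Rational(39, 8), Mul(Rational(-1, 8), u)))
s = Rational(737, 8) (s = Add(Rational(39, 8), Mul(Rational(-1, 8), -698)) = Add(Rational(39, 8), Rational(349, 4)) = Rational(737, 8) ≈ 92.125)
Mul(Function('N')(560, 204), Pow(s, -1)) = Mul(204, Pow(Rational(737, 8), -1)) = Mul(204, Rational(8, 737)) = Rational(1632, 737)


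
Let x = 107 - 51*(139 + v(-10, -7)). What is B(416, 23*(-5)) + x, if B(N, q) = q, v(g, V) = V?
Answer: -6740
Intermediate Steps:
x = -6625 (x = 107 - 51*(139 - 7) = 107 - 51*132 = 107 - 6732 = -6625)
B(416, 23*(-5)) + x = 23*(-5) - 6625 = -115 - 6625 = -6740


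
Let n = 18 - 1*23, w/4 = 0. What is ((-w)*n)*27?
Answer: 0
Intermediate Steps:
w = 0 (w = 4*0 = 0)
n = -5 (n = 18 - 23 = -5)
((-w)*n)*27 = (-1*0*(-5))*27 = (0*(-5))*27 = 0*27 = 0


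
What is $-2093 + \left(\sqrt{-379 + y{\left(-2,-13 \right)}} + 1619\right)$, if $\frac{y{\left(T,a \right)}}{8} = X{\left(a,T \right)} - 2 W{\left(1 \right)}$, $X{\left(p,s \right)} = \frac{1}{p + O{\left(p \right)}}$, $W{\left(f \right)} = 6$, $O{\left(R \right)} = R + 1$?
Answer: $-474 + \frac{i \sqrt{11883}}{5} \approx -474.0 + 21.802 i$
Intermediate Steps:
$O{\left(R \right)} = 1 + R$
$X{\left(p,s \right)} = \frac{1}{1 + 2 p}$ ($X{\left(p,s \right)} = \frac{1}{p + \left(1 + p\right)} = \frac{1}{1 + 2 p}$)
$y{\left(T,a \right)} = -96 + \frac{8}{1 + 2 a}$ ($y{\left(T,a \right)} = 8 \left(\frac{1}{1 + 2 a} - 12\right) = 8 \left(-12 + \frac{1}{1 + 2 a}\right) = -96 + \frac{8}{1 + 2 a}$)
$-2093 + \left(\sqrt{-379 + y{\left(-2,-13 \right)}} + 1619\right) = -2093 + \left(\sqrt{-379 + \frac{8 \left(-11 - -312\right)}{1 + 2 \left(-13\right)}} + 1619\right) = -2093 + \left(\sqrt{-379 + \frac{8 \left(-11 + 312\right)}{1 - 26}} + 1619\right) = -2093 + \left(\sqrt{-379 + 8 \frac{1}{-25} \cdot 301} + 1619\right) = -2093 + \left(\sqrt{-379 + 8 \left(- \frac{1}{25}\right) 301} + 1619\right) = -2093 + \left(\sqrt{-379 - \frac{2408}{25}} + 1619\right) = -2093 + \left(\sqrt{- \frac{11883}{25}} + 1619\right) = -2093 + \left(\frac{i \sqrt{11883}}{5} + 1619\right) = -2093 + \left(1619 + \frac{i \sqrt{11883}}{5}\right) = -474 + \frac{i \sqrt{11883}}{5}$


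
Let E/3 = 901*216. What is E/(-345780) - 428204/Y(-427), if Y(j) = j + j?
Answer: 17222896/34465 ≈ 499.72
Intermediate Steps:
Y(j) = 2*j
E = 583848 (E = 3*(901*216) = 3*194616 = 583848)
E/(-345780) - 428204/Y(-427) = 583848/(-345780) - 428204/(2*(-427)) = 583848*(-1/345780) - 428204/(-854) = -954/565 - 428204*(-1/854) = -954/565 + 30586/61 = 17222896/34465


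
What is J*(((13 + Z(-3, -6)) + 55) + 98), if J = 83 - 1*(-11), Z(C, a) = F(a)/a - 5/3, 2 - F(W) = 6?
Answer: 15510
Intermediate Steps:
F(W) = -4 (F(W) = 2 - 1*6 = 2 - 6 = -4)
Z(C, a) = -5/3 - 4/a (Z(C, a) = -4/a - 5/3 = -5/3 - 4/a)
J = 94 (J = 83 + 11 = 94)
J*(((13 + Z(-3, -6)) + 55) + 98) = 94*(((13 + (-5/3 - 4/(-6))) + 55) + 98) = 94*(((13 + (-5/3 - 4*(-⅙))) + 55) + 98) = 94*(((13 + (-5/3 + ⅔)) + 55) + 98) = 94*(((13 - 1) + 55) + 98) = 94*((12 + 55) + 98) = 94*(67 + 98) = 94*165 = 15510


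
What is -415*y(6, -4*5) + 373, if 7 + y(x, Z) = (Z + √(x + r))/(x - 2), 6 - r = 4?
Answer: 5353 - 415*√2/2 ≈ 5059.5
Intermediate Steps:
r = 2 (r = 6 - 1*4 = 6 - 4 = 2)
y(x, Z) = -7 + (Z + √(2 + x))/(-2 + x) (y(x, Z) = -7 + (Z + √(x + 2))/(x - 2) = -7 + (Z + √(2 + x))/(-2 + x))
-415*y(6, -4*5) + 373 = -415*(14 - 4*5 + √(2 + 6) - 7*6)/(-2 + 6) + 373 = -415*(14 - 20 + √8 - 42)/4 + 373 = -415*(14 - 20 + 2*√2 - 42)/4 + 373 = -415*(-48 + 2*√2)/4 + 373 = -415*(-12 + √2/2) + 373 = (4980 - 415*√2/2) + 373 = 5353 - 415*√2/2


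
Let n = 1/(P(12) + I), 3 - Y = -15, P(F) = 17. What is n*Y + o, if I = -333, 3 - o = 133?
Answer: -20549/158 ≈ -130.06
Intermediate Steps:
o = -130 (o = 3 - 1*133 = 3 - 133 = -130)
Y = 18 (Y = 3 - 1*(-15) = 3 + 15 = 18)
n = -1/316 (n = 1/(17 - 333) = 1/(-316) = -1/316 ≈ -0.0031646)
n*Y + o = -1/316*18 - 130 = -9/158 - 130 = -20549/158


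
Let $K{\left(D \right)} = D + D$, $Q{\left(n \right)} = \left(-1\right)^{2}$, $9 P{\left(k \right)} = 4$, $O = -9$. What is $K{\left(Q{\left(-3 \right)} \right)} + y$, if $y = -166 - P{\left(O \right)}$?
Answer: $- \frac{1480}{9} \approx -164.44$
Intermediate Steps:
$P{\left(k \right)} = \frac{4}{9}$ ($P{\left(k \right)} = \frac{1}{9} \cdot 4 = \frac{4}{9}$)
$y = - \frac{1498}{9}$ ($y = -166 - \frac{4}{9} = - \frac{1498}{9} \approx -166.44$)
$Q{\left(n \right)} = 1$
$K{\left(D \right)} = 2 D$
$K{\left(Q{\left(-3 \right)} \right)} + y = 2 \cdot 1 - \frac{1498}{9} = 2 - \frac{1498}{9} = - \frac{1480}{9}$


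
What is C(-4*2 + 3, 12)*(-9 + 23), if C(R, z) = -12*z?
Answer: -2016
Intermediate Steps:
C(-4*2 + 3, 12)*(-9 + 23) = (-12*12)*(-9 + 23) = -144*14 = -2016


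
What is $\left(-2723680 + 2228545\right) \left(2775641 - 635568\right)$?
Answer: $-1059625044855$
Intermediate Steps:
$\left(-2723680 + 2228545\right) \left(2775641 - 635568\right) = \left(-495135\right) 2140073 = -1059625044855$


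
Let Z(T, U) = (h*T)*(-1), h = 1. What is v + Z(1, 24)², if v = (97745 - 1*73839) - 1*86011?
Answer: -62104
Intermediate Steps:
Z(T, U) = -T (Z(T, U) = (1*T)*(-1) = T*(-1) = -T)
v = -62105 (v = (97745 - 73839) - 86011 = 23906 - 86011 = -62105)
v + Z(1, 24)² = -62105 + (-1*1)² = -62105 + (-1)² = -62105 + 1 = -62104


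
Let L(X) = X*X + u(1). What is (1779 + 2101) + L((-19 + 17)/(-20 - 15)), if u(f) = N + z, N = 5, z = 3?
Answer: 4762804/1225 ≈ 3888.0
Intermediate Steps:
u(f) = 8 (u(f) = 5 + 3 = 8)
L(X) = 8 + X² (L(X) = X*X + 8 = X² + 8 = 8 + X²)
(1779 + 2101) + L((-19 + 17)/(-20 - 15)) = (1779 + 2101) + (8 + ((-19 + 17)/(-20 - 15))²) = 3880 + (8 + (-2/(-35))²) = 3880 + (8 + (-2*(-1/35))²) = 3880 + (8 + (2/35)²) = 3880 + (8 + 4/1225) = 3880 + 9804/1225 = 4762804/1225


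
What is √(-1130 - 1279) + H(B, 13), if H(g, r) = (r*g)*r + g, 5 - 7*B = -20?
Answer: 4250/7 + I*√2409 ≈ 607.14 + 49.082*I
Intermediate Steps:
B = 25/7 (B = 5/7 - ⅐*(-20) = 5/7 + 20/7 = 25/7 ≈ 3.5714)
H(g, r) = g + g*r² (H(g, r) = (g*r)*r + g = g*r² + g = g + g*r²)
√(-1130 - 1279) + H(B, 13) = √(-1130 - 1279) + 25*(1 + 13²)/7 = √(-2409) + 25*(1 + 169)/7 = I*√2409 + (25/7)*170 = I*√2409 + 4250/7 = 4250/7 + I*√2409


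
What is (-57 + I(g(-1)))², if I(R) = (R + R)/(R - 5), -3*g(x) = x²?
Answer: 207025/64 ≈ 3234.8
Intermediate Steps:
g(x) = -x²/3
I(R) = 2*R/(-5 + R) (I(R) = (2*R)/(-5 + R) = 2*R/(-5 + R))
(-57 + I(g(-1)))² = (-57 + 2*(-⅓*(-1)²)/(-5 - ⅓*(-1)²))² = (-57 + 2*(-⅓*1)/(-5 - ⅓*1))² = (-57 + 2*(-⅓)/(-5 - ⅓))² = (-57 + 2*(-⅓)/(-16/3))² = (-57 + 2*(-⅓)*(-3/16))² = (-57 + ⅛)² = (-455/8)² = 207025/64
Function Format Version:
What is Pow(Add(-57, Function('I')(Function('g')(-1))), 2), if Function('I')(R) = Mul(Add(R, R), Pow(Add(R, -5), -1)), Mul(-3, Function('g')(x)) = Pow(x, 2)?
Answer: Rational(207025, 64) ≈ 3234.8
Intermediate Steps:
Function('g')(x) = Mul(Rational(-1, 3), Pow(x, 2))
Function('I')(R) = Mul(2, R, Pow(Add(-5, R), -1)) (Function('I')(R) = Mul(Mul(2, R), Pow(Add(-5, R), -1)) = Mul(2, R, Pow(Add(-5, R), -1)))
Pow(Add(-57, Function('I')(Function('g')(-1))), 2) = Pow(Add(-57, Mul(2, Mul(Rational(-1, 3), Pow(-1, 2)), Pow(Add(-5, Mul(Rational(-1, 3), Pow(-1, 2))), -1))), 2) = Pow(Add(-57, Mul(2, Mul(Rational(-1, 3), 1), Pow(Add(-5, Mul(Rational(-1, 3), 1)), -1))), 2) = Pow(Add(-57, Mul(2, Rational(-1, 3), Pow(Add(-5, Rational(-1, 3)), -1))), 2) = Pow(Add(-57, Mul(2, Rational(-1, 3), Pow(Rational(-16, 3), -1))), 2) = Pow(Add(-57, Mul(2, Rational(-1, 3), Rational(-3, 16))), 2) = Pow(Add(-57, Rational(1, 8)), 2) = Pow(Rational(-455, 8), 2) = Rational(207025, 64)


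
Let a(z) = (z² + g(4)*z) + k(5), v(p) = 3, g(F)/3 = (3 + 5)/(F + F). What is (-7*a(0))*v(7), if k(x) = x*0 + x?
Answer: -105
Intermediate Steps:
k(x) = x (k(x) = 0 + x = x)
g(F) = 12/F (g(F) = 3*((3 + 5)/(F + F)) = 3*(8/((2*F))) = 3*(8*(1/(2*F))) = 3*(4/F) = 12/F)
a(z) = 5 + z² + 3*z (a(z) = (z² + (12/4)*z) + 5 = (z² + (12*(¼))*z) + 5 = (z² + 3*z) + 5 = 5 + z² + 3*z)
(-7*a(0))*v(7) = -7*(5 + 0² + 3*0)*3 = -7*(5 + 0 + 0)*3 = -7*5*3 = -35*3 = -105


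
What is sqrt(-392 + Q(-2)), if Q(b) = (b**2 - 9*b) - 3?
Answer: I*sqrt(373) ≈ 19.313*I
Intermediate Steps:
Q(b) = -3 + b**2 - 9*b
sqrt(-392 + Q(-2)) = sqrt(-392 + (-3 + (-2)**2 - 9*(-2))) = sqrt(-392 + (-3 + 4 + 18)) = sqrt(-392 + 19) = sqrt(-373) = I*sqrt(373)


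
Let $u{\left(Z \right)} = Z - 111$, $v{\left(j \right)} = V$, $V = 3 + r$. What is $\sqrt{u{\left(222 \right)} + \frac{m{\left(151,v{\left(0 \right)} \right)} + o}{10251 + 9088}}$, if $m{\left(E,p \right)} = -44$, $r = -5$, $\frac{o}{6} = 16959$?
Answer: $\frac{\sqrt{43480627921}}{19339} \approx 10.782$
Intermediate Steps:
$o = 101754$ ($o = 6 \cdot 16959 = 101754$)
$V = -2$ ($V = 3 - 5 = -2$)
$v{\left(j \right)} = -2$
$u{\left(Z \right)} = -111 + Z$
$\sqrt{u{\left(222 \right)} + \frac{m{\left(151,v{\left(0 \right)} \right)} + o}{10251 + 9088}} = \sqrt{\left(-111 + 222\right) + \frac{-44 + 101754}{10251 + 9088}} = \sqrt{111 + \frac{101710}{19339}} = \sqrt{\frac{2248339}{19339}} = \frac{\sqrt{43480627921}}{19339}$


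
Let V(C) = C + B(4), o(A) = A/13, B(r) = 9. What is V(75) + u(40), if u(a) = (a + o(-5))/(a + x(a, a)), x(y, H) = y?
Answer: 17575/208 ≈ 84.495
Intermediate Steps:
o(A) = A/13 (o(A) = A*(1/13) = A/13)
V(C) = 9 + C (V(C) = C + 9 = 9 + C)
u(a) = (-5/13 + a)/(2*a) (u(a) = (a + (1/13)*(-5))/(a + a) = (a - 5/13)/((2*a)) = (-5/13 + a)*(1/(2*a)) = (-5/13 + a)/(2*a))
V(75) + u(40) = (9 + 75) + (1/26)*(-5 + 13*40)/40 = 84 + (1/26)*(1/40)*(-5 + 520) = 84 + (1/26)*(1/40)*515 = 84 + 103/208 = 17575/208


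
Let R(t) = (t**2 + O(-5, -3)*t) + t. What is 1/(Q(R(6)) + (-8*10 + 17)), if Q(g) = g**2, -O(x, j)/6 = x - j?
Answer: 1/12933 ≈ 7.7322e-5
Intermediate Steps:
O(x, j) = -6*x + 6*j (O(x, j) = -6*(x - j) = -6*x + 6*j)
R(t) = t**2 + 13*t (R(t) = (t**2 + (-6*(-5) + 6*(-3))*t) + t = (t**2 + (30 - 18)*t) + t = (t**2 + 12*t) + t = t**2 + 13*t)
1/(Q(R(6)) + (-8*10 + 17)) = 1/((6*(13 + 6))**2 + (-8*10 + 17)) = 1/((6*19)**2 + (-80 + 17)) = 1/(114**2 - 63) = 1/(12996 - 63) = 1/12933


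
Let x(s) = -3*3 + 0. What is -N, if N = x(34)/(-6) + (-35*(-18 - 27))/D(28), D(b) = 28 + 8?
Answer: -181/4 ≈ -45.250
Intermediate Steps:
x(s) = -9 (x(s) = -9 + 0 = -9)
D(b) = 36
N = 181/4 (N = -9/(-6) - 35*(-18 - 27)/36 = -9*(-⅙) - 35*(-45)*(1/36) = 3/2 + 1575*(1/36) = 3/2 + 175/4 = 181/4 ≈ 45.250)
-N = -1*181/4 = -181/4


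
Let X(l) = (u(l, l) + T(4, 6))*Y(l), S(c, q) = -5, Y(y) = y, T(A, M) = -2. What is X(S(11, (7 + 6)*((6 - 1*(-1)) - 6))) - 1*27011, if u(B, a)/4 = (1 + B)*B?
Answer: -27401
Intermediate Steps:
u(B, a) = 4*B*(1 + B) (u(B, a) = 4*((1 + B)*B) = 4*(B*(1 + B)) = 4*B*(1 + B))
X(l) = l*(-2 + 4*l*(1 + l)) (X(l) = (4*l*(1 + l) - 2)*l = (-2 + 4*l*(1 + l))*l = l*(-2 + 4*l*(1 + l)))
X(S(11, (7 + 6)*((6 - 1*(-1)) - 6))) - 1*27011 = 2*(-5)*(-1 + 2*(-5)*(1 - 5)) - 1*27011 = 2*(-5)*(-1 + 2*(-5)*(-4)) - 27011 = 2*(-5)*(-1 + 40) - 27011 = 2*(-5)*39 - 27011 = -390 - 27011 = -27401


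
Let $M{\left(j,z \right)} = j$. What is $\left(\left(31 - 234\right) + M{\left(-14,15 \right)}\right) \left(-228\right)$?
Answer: $49476$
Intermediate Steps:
$\left(\left(31 - 234\right) + M{\left(-14,15 \right)}\right) \left(-228\right) = \left(\left(31 - 234\right) - 14\right) \left(-228\right) = \left(-203 - 14\right) \left(-228\right) = \left(-217\right) \left(-228\right) = 49476$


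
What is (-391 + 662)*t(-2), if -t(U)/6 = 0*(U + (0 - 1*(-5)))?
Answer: 0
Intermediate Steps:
t(U) = 0 (t(U) = -0*(U + (0 - 1*(-5))) = -0*(U + (0 + 5)) = -0*(U + 5) = -0*(5 + U) = -6*0 = 0)
(-391 + 662)*t(-2) = (-391 + 662)*0 = 271*0 = 0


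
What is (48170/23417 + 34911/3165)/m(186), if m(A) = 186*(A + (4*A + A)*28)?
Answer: 323322979/120511562307660 ≈ 2.6829e-6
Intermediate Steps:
m(A) = 26226*A (m(A) = 186*(A + (5*A)*28) = 186*(A + 140*A) = 186*(141*A) = 26226*A)
(48170/23417 + 34911/3165)/m(186) = (48170/23417 + 34911/3165)/((26226*186)) = (48170*(1/23417) + 34911*(1/3165))/4878036 = (48170/23417 + 11637/1055)*(1/4878036) = (323322979/24704935)*(1/4878036) = 323322979/120511562307660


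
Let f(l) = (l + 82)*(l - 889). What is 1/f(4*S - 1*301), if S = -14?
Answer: 1/342650 ≈ 2.9184e-6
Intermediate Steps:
f(l) = (-889 + l)*(82 + l) (f(l) = (82 + l)*(-889 + l) = (-889 + l)*(82 + l))
1/f(4*S - 1*301) = 1/(-72898 + (4*(-14) - 1*301)² - 807*(4*(-14) - 1*301)) = 1/(-72898 + (-56 - 301)² - 807*(-56 - 301)) = 1/(-72898 + (-357)² - 807*(-357)) = 1/(-72898 + 127449 + 288099) = 1/342650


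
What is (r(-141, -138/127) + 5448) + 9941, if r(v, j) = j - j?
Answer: 15389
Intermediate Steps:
r(v, j) = 0
(r(-141, -138/127) + 5448) + 9941 = (0 + 5448) + 9941 = 5448 + 9941 = 15389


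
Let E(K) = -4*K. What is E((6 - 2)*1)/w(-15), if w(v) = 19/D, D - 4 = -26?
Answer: 352/19 ≈ 18.526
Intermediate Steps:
D = -22 (D = 4 - 26 = -22)
w(v) = -19/22 (w(v) = 19/(-22) = 19*(-1/22) = -19/22)
E((6 - 2)*1)/w(-15) = (-4*(6 - 2))/(-19/22) = -16*(-22/19) = 352/19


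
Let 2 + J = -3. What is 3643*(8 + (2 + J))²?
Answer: 91075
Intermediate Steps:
J = -5 (J = -2 - 3 = -5)
3643*(8 + (2 + J))² = 3643*(8 + (2 - 5))² = 3643*(8 - 3)² = 3643*5² = 3643*25 = 91075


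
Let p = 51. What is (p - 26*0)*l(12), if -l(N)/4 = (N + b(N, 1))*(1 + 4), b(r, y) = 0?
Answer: -12240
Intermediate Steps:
l(N) = -20*N (l(N) = -4*(N + 0)*(1 + 4) = -4*N*5 = -20*N)
(p - 26*0)*l(12) = (51 - 26*0)*(-20*12) = (51 + 0)*(-240) = 51*(-240) = -12240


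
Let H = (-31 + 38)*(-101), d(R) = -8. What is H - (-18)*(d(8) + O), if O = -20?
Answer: -1211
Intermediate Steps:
H = -707 (H = 7*(-101) = -707)
H - (-18)*(d(8) + O) = -707 - (-18)*(-8 - 20) = -707 - (-18)*(-28) = -707 - 1*504 = -707 - 504 = -1211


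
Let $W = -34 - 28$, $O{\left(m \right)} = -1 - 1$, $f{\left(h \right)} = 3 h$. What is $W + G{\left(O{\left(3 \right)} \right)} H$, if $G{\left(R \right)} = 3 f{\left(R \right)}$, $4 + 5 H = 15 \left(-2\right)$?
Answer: $\frac{302}{5} \approx 60.4$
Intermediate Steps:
$O{\left(m \right)} = -2$
$H = - \frac{34}{5}$ ($H = - \frac{4}{5} + \frac{15 \left(-2\right)}{5} = - \frac{4}{5} + \frac{1}{5} \left(-30\right) = - \frac{4}{5} - 6 = - \frac{34}{5} \approx -6.8$)
$W = -62$ ($W = -34 - 28 = -62$)
$G{\left(R \right)} = 9 R$ ($G{\left(R \right)} = 3 \cdot 3 R = 9 R$)
$W + G{\left(O{\left(3 \right)} \right)} H = -62 + 9 \left(-2\right) \left(- \frac{34}{5}\right) = -62 - - \frac{612}{5} = -62 + \frac{612}{5} = \frac{302}{5}$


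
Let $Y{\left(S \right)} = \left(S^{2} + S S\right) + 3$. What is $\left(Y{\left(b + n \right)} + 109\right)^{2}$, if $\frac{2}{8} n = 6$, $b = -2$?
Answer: $1166400$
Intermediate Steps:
$n = 24$ ($n = 4 \cdot 6 = 24$)
$Y{\left(S \right)} = 3 + 2 S^{2}$ ($Y{\left(S \right)} = \left(S^{2} + S^{2}\right) + 3 = 2 S^{2} + 3 = 3 + 2 S^{2}$)
$\left(Y{\left(b + n \right)} + 109\right)^{2} = \left(\left(3 + 2 \left(-2 + 24\right)^{2}\right) + 109\right)^{2} = \left(\left(3 + 2 \cdot 22^{2}\right) + 109\right)^{2} = \left(\left(3 + 2 \cdot 484\right) + 109\right)^{2} = \left(\left(3 + 968\right) + 109\right)^{2} = \left(971 + 109\right)^{2} = 1080^{2} = 1166400$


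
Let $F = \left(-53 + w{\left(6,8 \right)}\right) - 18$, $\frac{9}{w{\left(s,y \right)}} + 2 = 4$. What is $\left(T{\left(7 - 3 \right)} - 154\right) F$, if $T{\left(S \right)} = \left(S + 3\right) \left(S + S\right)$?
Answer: $6517$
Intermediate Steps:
$w{\left(s,y \right)} = \frac{9}{2}$ ($w{\left(s,y \right)} = \frac{9}{-2 + 4} = \frac{9}{2}$)
$T{\left(S \right)} = 2 S \left(3 + S\right)$ ($T{\left(S \right)} = \left(3 + S\right) 2 S = 2 S \left(3 + S\right)$)
$F = - \frac{133}{2}$ ($F = \left(-53 + \frac{9}{2}\right) - 18 = - \frac{97}{2} - 18 = - \frac{133}{2} \approx -66.5$)
$\left(T{\left(7 - 3 \right)} - 154\right) F = \left(2 \left(7 - 3\right) \left(3 + \left(7 - 3\right)\right) - 154\right) \left(- \frac{133}{2}\right) = \left(2 \cdot 4 \left(3 + 4\right) - 154\right) \left(- \frac{133}{2}\right) = \left(2 \cdot 4 \cdot 7 - 154\right) \left(- \frac{133}{2}\right) = \left(56 - 154\right) \left(- \frac{133}{2}\right) = \left(-98\right) \left(- \frac{133}{2}\right) = 6517$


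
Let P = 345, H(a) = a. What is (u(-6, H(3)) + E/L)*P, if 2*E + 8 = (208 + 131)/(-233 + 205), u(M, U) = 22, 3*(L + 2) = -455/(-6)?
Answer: 87297765/11732 ≈ 7441.0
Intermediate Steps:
L = 419/18 (L = -2 + (-455/(-6))/3 = -2 + (-455*(-⅙))/3 = -2 + (⅓)*(455/6) = -2 + 455/18 = 419/18 ≈ 23.278)
E = -563/56 (E = -4 + ((208 + 131)/(-233 + 205))/2 = -4 + (339/(-28))/2 = -4 + (339*(-1/28))/2 = -4 + (½)*(-339/28) = -4 - 339/56 = -563/56 ≈ -10.054)
(u(-6, H(3)) + E/L)*P = (22 - 563/(56*419/18))*345 = (22 - 563/56*18/419)*345 = (22 - 5067/11732)*345 = (253037/11732)*345 = 87297765/11732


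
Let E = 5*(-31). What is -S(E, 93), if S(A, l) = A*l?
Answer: 14415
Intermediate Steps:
E = -155
-S(E, 93) = -(-155)*93 = -1*(-14415) = 14415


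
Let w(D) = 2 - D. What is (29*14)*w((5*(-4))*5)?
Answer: 41412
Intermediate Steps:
(29*14)*w((5*(-4))*5) = (29*14)*(2 - 5*(-4)*5) = 406*(2 - (-20)*5) = 406*(2 - 1*(-100)) = 406*(2 + 100) = 406*102 = 41412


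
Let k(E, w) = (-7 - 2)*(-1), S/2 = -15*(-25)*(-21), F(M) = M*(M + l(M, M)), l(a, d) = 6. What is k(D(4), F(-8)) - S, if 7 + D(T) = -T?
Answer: 15759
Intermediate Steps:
D(T) = -7 - T
F(M) = M*(6 + M) (F(M) = M*(M + 6) = M*(6 + M))
S = -15750 (S = 2*(-15*(-25)*(-21)) = 2*(375*(-21)) = 2*(-7875) = -15750)
k(E, w) = 9 (k(E, w) = -9*(-1) = 9)
k(D(4), F(-8)) - S = 9 - 1*(-15750) = 9 + 15750 = 15759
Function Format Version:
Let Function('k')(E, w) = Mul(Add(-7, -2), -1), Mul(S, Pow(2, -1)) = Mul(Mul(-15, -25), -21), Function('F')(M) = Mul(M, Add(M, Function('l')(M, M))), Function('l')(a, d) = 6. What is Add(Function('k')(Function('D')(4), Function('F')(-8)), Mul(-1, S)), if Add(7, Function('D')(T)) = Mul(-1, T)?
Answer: 15759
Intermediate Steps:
Function('D')(T) = Add(-7, Mul(-1, T))
Function('F')(M) = Mul(M, Add(6, M)) (Function('F')(M) = Mul(M, Add(M, 6)) = Mul(M, Add(6, M)))
S = -15750 (S = Mul(2, Mul(Mul(-15, -25), -21)) = Mul(2, Mul(375, -21)) = Mul(2, -7875) = -15750)
Function('k')(E, w) = 9 (Function('k')(E, w) = Mul(-9, -1) = 9)
Add(Function('k')(Function('D')(4), Function('F')(-8)), Mul(-1, S)) = Add(9, Mul(-1, -15750)) = Add(9, 15750) = 15759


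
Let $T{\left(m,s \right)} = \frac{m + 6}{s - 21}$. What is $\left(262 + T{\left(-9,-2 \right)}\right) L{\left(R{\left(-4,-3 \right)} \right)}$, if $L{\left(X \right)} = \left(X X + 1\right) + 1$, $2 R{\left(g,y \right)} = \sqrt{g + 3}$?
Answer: $\frac{42203}{92} \approx 458.73$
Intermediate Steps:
$R{\left(g,y \right)} = \frac{\sqrt{3 + g}}{2}$ ($R{\left(g,y \right)} = \frac{\sqrt{g + 3}}{2} = \frac{\sqrt{3 + g}}{2}$)
$L{\left(X \right)} = 2 + X^{2}$ ($L{\left(X \right)} = \left(X^{2} + 1\right) + 1 = \left(1 + X^{2}\right) + 1 = 2 + X^{2}$)
$T{\left(m,s \right)} = \frac{6 + m}{-21 + s}$
$\left(262 + T{\left(-9,-2 \right)}\right) L{\left(R{\left(-4,-3 \right)} \right)} = \left(262 + \frac{6 - 9}{-21 - 2}\right) \left(2 + \left(\frac{\sqrt{3 - 4}}{2}\right)^{2}\right) = \left(262 + \frac{1}{-23} \left(-3\right)\right) \left(2 + \left(\frac{\sqrt{-1}}{2}\right)^{2}\right) = \left(262 - - \frac{3}{23}\right) \left(2 + \left(\frac{i}{2}\right)^{2}\right) = \left(262 + \frac{3}{23}\right) \left(2 - \frac{1}{4}\right) = \frac{6029}{23} \cdot \frac{7}{4} = \frac{42203}{92}$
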